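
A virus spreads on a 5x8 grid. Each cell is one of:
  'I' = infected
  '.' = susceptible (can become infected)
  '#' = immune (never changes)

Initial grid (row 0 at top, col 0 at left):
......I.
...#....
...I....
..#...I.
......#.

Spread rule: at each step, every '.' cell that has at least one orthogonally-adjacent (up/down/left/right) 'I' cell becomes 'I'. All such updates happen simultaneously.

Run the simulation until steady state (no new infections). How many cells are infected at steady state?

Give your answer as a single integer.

Answer: 37

Derivation:
Step 0 (initial): 3 infected
Step 1: +9 new -> 12 infected
Step 2: +12 new -> 24 infected
Step 3: +7 new -> 31 infected
Step 4: +4 new -> 35 infected
Step 5: +2 new -> 37 infected
Step 6: +0 new -> 37 infected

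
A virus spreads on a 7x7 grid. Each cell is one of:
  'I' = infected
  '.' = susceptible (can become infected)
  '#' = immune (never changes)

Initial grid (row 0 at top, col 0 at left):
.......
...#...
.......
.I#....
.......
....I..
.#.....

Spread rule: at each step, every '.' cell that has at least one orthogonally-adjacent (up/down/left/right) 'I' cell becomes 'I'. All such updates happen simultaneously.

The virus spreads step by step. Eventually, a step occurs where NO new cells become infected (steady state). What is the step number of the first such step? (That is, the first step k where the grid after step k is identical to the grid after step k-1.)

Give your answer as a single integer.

Answer: 8

Derivation:
Step 0 (initial): 2 infected
Step 1: +7 new -> 9 infected
Step 2: +13 new -> 22 infected
Step 3: +11 new -> 33 infected
Step 4: +6 new -> 39 infected
Step 5: +4 new -> 43 infected
Step 6: +2 new -> 45 infected
Step 7: +1 new -> 46 infected
Step 8: +0 new -> 46 infected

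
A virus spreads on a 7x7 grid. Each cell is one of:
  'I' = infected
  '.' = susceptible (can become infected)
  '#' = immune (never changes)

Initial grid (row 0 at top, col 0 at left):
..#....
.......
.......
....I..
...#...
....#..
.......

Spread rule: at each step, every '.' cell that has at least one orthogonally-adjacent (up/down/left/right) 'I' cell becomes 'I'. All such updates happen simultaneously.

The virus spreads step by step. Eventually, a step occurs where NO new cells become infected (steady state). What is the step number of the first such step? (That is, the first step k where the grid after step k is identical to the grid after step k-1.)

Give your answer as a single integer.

Step 0 (initial): 1 infected
Step 1: +4 new -> 5 infected
Step 2: +6 new -> 11 infected
Step 3: +9 new -> 20 infected
Step 4: +10 new -> 30 infected
Step 5: +9 new -> 39 infected
Step 6: +5 new -> 44 infected
Step 7: +2 new -> 46 infected
Step 8: +0 new -> 46 infected

Answer: 8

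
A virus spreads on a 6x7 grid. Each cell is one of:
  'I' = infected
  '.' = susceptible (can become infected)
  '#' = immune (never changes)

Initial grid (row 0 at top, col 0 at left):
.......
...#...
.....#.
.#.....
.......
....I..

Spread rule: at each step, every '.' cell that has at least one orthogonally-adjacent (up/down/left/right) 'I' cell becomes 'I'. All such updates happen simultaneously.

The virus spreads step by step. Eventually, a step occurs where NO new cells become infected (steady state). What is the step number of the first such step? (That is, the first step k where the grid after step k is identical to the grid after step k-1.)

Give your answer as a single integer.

Step 0 (initial): 1 infected
Step 1: +3 new -> 4 infected
Step 2: +5 new -> 9 infected
Step 3: +6 new -> 15 infected
Step 4: +6 new -> 21 infected
Step 5: +5 new -> 26 infected
Step 6: +6 new -> 32 infected
Step 7: +4 new -> 36 infected
Step 8: +2 new -> 38 infected
Step 9: +1 new -> 39 infected
Step 10: +0 new -> 39 infected

Answer: 10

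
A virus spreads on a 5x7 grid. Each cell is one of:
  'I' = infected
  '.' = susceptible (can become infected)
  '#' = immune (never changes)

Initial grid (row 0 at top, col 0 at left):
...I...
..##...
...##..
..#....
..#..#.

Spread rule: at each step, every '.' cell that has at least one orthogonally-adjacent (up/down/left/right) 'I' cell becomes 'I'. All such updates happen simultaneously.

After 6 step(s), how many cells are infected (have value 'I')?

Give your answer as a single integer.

Answer: 23

Derivation:
Step 0 (initial): 1 infected
Step 1: +2 new -> 3 infected
Step 2: +3 new -> 6 infected
Step 3: +4 new -> 10 infected
Step 4: +4 new -> 14 infected
Step 5: +5 new -> 19 infected
Step 6: +4 new -> 23 infected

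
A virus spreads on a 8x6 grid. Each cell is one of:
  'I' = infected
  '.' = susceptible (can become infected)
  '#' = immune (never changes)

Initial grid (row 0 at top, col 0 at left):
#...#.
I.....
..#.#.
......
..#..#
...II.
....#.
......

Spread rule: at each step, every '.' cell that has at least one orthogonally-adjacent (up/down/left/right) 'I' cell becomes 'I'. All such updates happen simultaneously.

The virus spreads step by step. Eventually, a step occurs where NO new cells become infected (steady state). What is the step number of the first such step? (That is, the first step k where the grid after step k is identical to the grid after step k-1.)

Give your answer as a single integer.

Answer: 7

Derivation:
Step 0 (initial): 3 infected
Step 1: +7 new -> 10 infected
Step 2: +10 new -> 20 infected
Step 3: +13 new -> 33 infected
Step 4: +5 new -> 38 infected
Step 5: +2 new -> 40 infected
Step 6: +1 new -> 41 infected
Step 7: +0 new -> 41 infected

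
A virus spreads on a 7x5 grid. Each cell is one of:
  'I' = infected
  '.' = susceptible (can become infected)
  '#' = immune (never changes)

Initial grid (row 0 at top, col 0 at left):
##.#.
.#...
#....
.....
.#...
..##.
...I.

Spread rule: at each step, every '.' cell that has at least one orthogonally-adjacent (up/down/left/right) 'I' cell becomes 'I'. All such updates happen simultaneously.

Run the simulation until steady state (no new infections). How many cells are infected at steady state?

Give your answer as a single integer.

Step 0 (initial): 1 infected
Step 1: +2 new -> 3 infected
Step 2: +2 new -> 5 infected
Step 3: +3 new -> 8 infected
Step 4: +3 new -> 11 infected
Step 5: +4 new -> 15 infected
Step 6: +4 new -> 19 infected
Step 7: +4 new -> 23 infected
Step 8: +2 new -> 25 infected
Step 9: +1 new -> 26 infected
Step 10: +0 new -> 26 infected

Answer: 26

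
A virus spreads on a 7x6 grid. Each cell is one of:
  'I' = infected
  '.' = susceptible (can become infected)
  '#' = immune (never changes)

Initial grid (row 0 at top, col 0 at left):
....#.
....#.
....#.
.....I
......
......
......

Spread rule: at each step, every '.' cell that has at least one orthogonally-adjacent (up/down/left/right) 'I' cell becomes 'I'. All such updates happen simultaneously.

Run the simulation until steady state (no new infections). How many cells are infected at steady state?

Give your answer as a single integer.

Answer: 39

Derivation:
Step 0 (initial): 1 infected
Step 1: +3 new -> 4 infected
Step 2: +4 new -> 8 infected
Step 3: +6 new -> 14 infected
Step 4: +6 new -> 20 infected
Step 5: +7 new -> 27 infected
Step 6: +6 new -> 33 infected
Step 7: +4 new -> 37 infected
Step 8: +2 new -> 39 infected
Step 9: +0 new -> 39 infected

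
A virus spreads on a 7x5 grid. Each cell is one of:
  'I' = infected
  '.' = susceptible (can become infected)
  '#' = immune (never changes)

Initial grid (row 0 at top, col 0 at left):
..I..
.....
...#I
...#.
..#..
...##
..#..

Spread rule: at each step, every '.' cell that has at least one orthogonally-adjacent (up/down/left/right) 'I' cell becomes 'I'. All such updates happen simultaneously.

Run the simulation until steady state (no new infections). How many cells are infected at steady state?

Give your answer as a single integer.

Step 0 (initial): 2 infected
Step 1: +5 new -> 7 infected
Step 2: +6 new -> 13 infected
Step 3: +4 new -> 17 infected
Step 4: +2 new -> 19 infected
Step 5: +2 new -> 21 infected
Step 6: +2 new -> 23 infected
Step 7: +3 new -> 26 infected
Step 8: +1 new -> 27 infected
Step 9: +0 new -> 27 infected

Answer: 27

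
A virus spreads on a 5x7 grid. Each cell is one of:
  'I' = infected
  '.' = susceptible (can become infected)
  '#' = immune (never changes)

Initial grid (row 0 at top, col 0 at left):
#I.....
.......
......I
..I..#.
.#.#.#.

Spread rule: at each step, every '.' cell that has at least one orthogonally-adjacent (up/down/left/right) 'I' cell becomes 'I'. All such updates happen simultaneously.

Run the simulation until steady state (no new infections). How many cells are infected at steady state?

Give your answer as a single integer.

Answer: 30

Derivation:
Step 0 (initial): 3 infected
Step 1: +9 new -> 12 infected
Step 2: +11 new -> 23 infected
Step 3: +7 new -> 30 infected
Step 4: +0 new -> 30 infected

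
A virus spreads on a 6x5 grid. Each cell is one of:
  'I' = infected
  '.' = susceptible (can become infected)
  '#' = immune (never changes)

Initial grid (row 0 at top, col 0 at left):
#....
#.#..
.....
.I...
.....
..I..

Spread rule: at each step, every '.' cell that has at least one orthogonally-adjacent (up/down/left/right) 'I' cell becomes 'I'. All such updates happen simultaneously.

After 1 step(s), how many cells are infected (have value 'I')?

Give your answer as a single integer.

Step 0 (initial): 2 infected
Step 1: +7 new -> 9 infected

Answer: 9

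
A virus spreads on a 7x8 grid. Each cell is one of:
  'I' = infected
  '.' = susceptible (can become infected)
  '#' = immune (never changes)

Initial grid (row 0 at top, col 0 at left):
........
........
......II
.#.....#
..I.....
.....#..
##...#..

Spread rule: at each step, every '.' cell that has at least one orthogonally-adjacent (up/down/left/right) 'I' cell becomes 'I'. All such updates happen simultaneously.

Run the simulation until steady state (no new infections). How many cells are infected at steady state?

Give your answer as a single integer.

Answer: 50

Derivation:
Step 0 (initial): 3 infected
Step 1: +8 new -> 11 infected
Step 2: +13 new -> 24 infected
Step 3: +13 new -> 37 infected
Step 4: +8 new -> 45 infected
Step 5: +4 new -> 49 infected
Step 6: +1 new -> 50 infected
Step 7: +0 new -> 50 infected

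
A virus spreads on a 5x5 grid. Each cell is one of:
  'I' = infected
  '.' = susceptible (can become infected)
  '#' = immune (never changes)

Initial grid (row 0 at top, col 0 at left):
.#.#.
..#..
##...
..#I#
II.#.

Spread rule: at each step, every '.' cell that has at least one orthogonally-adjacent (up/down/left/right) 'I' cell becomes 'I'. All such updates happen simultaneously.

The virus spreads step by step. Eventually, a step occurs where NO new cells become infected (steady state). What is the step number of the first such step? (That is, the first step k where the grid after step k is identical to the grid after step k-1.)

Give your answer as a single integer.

Step 0 (initial): 3 infected
Step 1: +4 new -> 7 infected
Step 2: +3 new -> 10 infected
Step 3: +1 new -> 11 infected
Step 4: +1 new -> 12 infected
Step 5: +0 new -> 12 infected

Answer: 5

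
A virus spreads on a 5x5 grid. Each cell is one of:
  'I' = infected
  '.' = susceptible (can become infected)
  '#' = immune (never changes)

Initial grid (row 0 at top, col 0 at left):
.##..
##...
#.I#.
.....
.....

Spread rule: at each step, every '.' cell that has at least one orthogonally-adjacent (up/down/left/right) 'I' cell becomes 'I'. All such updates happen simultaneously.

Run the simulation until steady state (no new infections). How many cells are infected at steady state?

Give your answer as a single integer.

Answer: 18

Derivation:
Step 0 (initial): 1 infected
Step 1: +3 new -> 4 infected
Step 2: +4 new -> 8 infected
Step 3: +6 new -> 14 infected
Step 4: +4 new -> 18 infected
Step 5: +0 new -> 18 infected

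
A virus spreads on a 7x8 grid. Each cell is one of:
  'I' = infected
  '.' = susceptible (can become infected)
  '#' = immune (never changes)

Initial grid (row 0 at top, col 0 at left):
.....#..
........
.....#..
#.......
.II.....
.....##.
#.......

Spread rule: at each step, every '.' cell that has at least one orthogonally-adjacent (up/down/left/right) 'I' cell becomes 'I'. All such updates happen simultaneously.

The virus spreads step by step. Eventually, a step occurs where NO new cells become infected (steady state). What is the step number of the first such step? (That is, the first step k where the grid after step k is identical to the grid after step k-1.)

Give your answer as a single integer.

Step 0 (initial): 2 infected
Step 1: +6 new -> 8 infected
Step 2: +8 new -> 16 infected
Step 3: +8 new -> 24 infected
Step 4: +8 new -> 32 infected
Step 5: +6 new -> 38 infected
Step 6: +6 new -> 44 infected
Step 7: +3 new -> 47 infected
Step 8: +2 new -> 49 infected
Step 9: +1 new -> 50 infected
Step 10: +0 new -> 50 infected

Answer: 10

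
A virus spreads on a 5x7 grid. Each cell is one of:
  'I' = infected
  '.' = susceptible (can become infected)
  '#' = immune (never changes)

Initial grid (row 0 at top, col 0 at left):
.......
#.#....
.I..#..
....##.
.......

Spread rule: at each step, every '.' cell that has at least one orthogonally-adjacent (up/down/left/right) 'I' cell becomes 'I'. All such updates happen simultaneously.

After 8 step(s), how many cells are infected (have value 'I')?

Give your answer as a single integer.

Step 0 (initial): 1 infected
Step 1: +4 new -> 5 infected
Step 2: +5 new -> 10 infected
Step 3: +6 new -> 16 infected
Step 4: +3 new -> 19 infected
Step 5: +3 new -> 22 infected
Step 6: +4 new -> 26 infected
Step 7: +3 new -> 29 infected
Step 8: +1 new -> 30 infected

Answer: 30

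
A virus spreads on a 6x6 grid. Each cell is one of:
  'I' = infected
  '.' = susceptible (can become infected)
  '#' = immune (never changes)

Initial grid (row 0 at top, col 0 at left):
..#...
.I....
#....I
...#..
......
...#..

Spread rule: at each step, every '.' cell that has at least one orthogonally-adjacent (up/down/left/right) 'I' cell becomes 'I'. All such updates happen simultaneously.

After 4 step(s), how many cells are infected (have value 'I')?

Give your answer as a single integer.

Step 0 (initial): 2 infected
Step 1: +7 new -> 9 infected
Step 2: +9 new -> 18 infected
Step 3: +7 new -> 25 infected
Step 4: +5 new -> 30 infected

Answer: 30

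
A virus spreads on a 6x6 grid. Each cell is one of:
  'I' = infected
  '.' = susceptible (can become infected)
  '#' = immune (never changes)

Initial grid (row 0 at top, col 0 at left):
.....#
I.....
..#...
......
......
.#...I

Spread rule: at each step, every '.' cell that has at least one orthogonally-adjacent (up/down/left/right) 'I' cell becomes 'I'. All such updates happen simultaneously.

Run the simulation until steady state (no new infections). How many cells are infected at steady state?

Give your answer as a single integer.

Answer: 33

Derivation:
Step 0 (initial): 2 infected
Step 1: +5 new -> 7 infected
Step 2: +7 new -> 14 infected
Step 3: +8 new -> 22 infected
Step 4: +10 new -> 32 infected
Step 5: +1 new -> 33 infected
Step 6: +0 new -> 33 infected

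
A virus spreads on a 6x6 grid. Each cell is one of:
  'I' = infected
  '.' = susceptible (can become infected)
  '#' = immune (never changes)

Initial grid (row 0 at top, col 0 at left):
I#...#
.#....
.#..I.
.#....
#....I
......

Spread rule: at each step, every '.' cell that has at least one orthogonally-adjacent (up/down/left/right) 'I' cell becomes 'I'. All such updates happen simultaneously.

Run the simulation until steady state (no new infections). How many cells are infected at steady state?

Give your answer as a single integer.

Step 0 (initial): 3 infected
Step 1: +8 new -> 11 infected
Step 2: +8 new -> 19 infected
Step 3: +6 new -> 25 infected
Step 4: +3 new -> 28 infected
Step 5: +1 new -> 29 infected
Step 6: +1 new -> 30 infected
Step 7: +0 new -> 30 infected

Answer: 30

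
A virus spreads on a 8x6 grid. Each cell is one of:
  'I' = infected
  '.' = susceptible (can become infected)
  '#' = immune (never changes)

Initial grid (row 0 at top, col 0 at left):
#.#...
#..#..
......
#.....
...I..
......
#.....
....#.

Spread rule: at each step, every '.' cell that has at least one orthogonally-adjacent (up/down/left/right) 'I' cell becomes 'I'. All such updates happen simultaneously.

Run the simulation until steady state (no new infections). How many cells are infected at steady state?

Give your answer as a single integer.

Step 0 (initial): 1 infected
Step 1: +4 new -> 5 infected
Step 2: +8 new -> 13 infected
Step 3: +10 new -> 23 infected
Step 4: +8 new -> 31 infected
Step 5: +6 new -> 37 infected
Step 6: +4 new -> 41 infected
Step 7: +0 new -> 41 infected

Answer: 41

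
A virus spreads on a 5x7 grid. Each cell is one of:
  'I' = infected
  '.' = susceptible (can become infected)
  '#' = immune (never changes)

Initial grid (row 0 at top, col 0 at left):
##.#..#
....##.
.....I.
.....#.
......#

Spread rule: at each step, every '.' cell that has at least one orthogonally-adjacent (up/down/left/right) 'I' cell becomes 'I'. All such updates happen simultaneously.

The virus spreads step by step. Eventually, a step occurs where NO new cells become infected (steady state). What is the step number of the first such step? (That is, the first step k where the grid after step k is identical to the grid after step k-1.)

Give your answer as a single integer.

Answer: 8

Derivation:
Step 0 (initial): 1 infected
Step 1: +2 new -> 3 infected
Step 2: +4 new -> 7 infected
Step 3: +4 new -> 11 infected
Step 4: +5 new -> 16 infected
Step 5: +5 new -> 21 infected
Step 6: +3 new -> 24 infected
Step 7: +1 new -> 25 infected
Step 8: +0 new -> 25 infected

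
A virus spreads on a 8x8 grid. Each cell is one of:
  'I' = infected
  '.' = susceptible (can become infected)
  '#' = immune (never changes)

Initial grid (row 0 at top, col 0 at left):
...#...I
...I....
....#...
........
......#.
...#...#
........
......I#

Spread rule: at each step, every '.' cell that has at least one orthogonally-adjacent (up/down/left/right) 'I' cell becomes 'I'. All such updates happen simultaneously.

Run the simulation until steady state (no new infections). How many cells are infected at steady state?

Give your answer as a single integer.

Answer: 58

Derivation:
Step 0 (initial): 3 infected
Step 1: +7 new -> 10 infected
Step 2: +13 new -> 23 infected
Step 3: +12 new -> 35 infected
Step 4: +12 new -> 47 infected
Step 5: +5 new -> 52 infected
Step 6: +4 new -> 56 infected
Step 7: +2 new -> 58 infected
Step 8: +0 new -> 58 infected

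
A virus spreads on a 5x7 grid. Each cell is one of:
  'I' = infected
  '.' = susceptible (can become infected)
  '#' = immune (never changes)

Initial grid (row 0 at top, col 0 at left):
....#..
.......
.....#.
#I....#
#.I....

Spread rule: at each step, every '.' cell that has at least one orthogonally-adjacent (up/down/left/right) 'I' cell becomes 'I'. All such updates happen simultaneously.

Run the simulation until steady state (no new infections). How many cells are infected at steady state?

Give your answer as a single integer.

Answer: 30

Derivation:
Step 0 (initial): 2 infected
Step 1: +4 new -> 6 infected
Step 2: +5 new -> 11 infected
Step 3: +6 new -> 17 infected
Step 4: +6 new -> 23 infected
Step 5: +2 new -> 25 infected
Step 6: +1 new -> 26 infected
Step 7: +2 new -> 28 infected
Step 8: +2 new -> 30 infected
Step 9: +0 new -> 30 infected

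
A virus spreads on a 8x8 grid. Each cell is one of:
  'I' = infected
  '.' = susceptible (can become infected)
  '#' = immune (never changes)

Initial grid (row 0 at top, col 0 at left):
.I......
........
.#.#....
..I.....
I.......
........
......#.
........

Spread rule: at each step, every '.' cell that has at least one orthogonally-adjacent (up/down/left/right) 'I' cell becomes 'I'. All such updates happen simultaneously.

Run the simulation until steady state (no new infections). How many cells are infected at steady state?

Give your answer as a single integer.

Answer: 61

Derivation:
Step 0 (initial): 3 infected
Step 1: +10 new -> 13 infected
Step 2: +9 new -> 22 infected
Step 3: +9 new -> 31 infected
Step 4: +9 new -> 40 infected
Step 5: +8 new -> 48 infected
Step 6: +7 new -> 55 infected
Step 7: +3 new -> 58 infected
Step 8: +2 new -> 60 infected
Step 9: +1 new -> 61 infected
Step 10: +0 new -> 61 infected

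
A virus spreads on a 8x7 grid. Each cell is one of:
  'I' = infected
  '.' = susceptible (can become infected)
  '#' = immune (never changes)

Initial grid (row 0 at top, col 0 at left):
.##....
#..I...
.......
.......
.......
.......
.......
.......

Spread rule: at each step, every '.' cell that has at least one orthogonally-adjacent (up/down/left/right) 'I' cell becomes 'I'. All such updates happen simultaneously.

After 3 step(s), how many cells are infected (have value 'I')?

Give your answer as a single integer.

Step 0 (initial): 1 infected
Step 1: +4 new -> 5 infected
Step 2: +6 new -> 11 infected
Step 3: +7 new -> 18 infected

Answer: 18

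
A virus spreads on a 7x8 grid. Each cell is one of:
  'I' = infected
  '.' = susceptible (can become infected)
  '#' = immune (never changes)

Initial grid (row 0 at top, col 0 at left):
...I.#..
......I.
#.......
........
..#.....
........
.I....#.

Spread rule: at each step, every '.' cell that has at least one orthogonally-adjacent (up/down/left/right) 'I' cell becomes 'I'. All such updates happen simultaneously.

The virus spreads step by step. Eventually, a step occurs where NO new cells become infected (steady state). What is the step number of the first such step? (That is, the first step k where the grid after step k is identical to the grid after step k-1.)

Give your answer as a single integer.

Answer: 7

Derivation:
Step 0 (initial): 3 infected
Step 1: +10 new -> 13 infected
Step 2: +12 new -> 25 infected
Step 3: +12 new -> 37 infected
Step 4: +11 new -> 48 infected
Step 5: +3 new -> 51 infected
Step 6: +1 new -> 52 infected
Step 7: +0 new -> 52 infected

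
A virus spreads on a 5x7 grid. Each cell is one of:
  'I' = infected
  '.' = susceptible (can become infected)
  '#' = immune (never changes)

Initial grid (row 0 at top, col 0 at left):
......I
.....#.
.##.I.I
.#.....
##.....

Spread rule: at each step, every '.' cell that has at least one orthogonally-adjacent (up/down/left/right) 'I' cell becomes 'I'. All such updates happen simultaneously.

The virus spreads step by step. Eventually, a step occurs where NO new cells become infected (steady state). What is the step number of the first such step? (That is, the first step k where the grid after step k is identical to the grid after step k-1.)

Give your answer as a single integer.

Step 0 (initial): 3 infected
Step 1: +7 new -> 10 infected
Step 2: +6 new -> 16 infected
Step 3: +5 new -> 21 infected
Step 4: +3 new -> 24 infected
Step 5: +2 new -> 26 infected
Step 6: +2 new -> 28 infected
Step 7: +1 new -> 29 infected
Step 8: +0 new -> 29 infected

Answer: 8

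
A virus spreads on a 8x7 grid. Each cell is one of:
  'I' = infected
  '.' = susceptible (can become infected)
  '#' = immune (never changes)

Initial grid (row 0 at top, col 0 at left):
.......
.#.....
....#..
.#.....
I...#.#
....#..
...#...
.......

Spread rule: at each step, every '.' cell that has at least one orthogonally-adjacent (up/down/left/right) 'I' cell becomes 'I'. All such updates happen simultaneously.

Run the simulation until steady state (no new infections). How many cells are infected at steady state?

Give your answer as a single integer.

Answer: 49

Derivation:
Step 0 (initial): 1 infected
Step 1: +3 new -> 4 infected
Step 2: +4 new -> 8 infected
Step 3: +7 new -> 15 infected
Step 4: +6 new -> 21 infected
Step 5: +5 new -> 26 infected
Step 6: +4 new -> 30 infected
Step 7: +6 new -> 36 infected
Step 8: +6 new -> 42 infected
Step 9: +5 new -> 47 infected
Step 10: +2 new -> 49 infected
Step 11: +0 new -> 49 infected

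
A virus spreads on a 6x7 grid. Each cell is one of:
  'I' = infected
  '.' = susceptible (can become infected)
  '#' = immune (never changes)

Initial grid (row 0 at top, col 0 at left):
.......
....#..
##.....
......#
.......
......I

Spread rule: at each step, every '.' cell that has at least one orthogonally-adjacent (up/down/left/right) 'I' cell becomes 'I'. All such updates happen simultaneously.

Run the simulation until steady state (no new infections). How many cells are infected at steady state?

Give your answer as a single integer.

Answer: 38

Derivation:
Step 0 (initial): 1 infected
Step 1: +2 new -> 3 infected
Step 2: +2 new -> 5 infected
Step 3: +3 new -> 8 infected
Step 4: +4 new -> 12 infected
Step 5: +6 new -> 18 infected
Step 6: +6 new -> 24 infected
Step 7: +6 new -> 30 infected
Step 8: +3 new -> 33 infected
Step 9: +2 new -> 35 infected
Step 10: +2 new -> 37 infected
Step 11: +1 new -> 38 infected
Step 12: +0 new -> 38 infected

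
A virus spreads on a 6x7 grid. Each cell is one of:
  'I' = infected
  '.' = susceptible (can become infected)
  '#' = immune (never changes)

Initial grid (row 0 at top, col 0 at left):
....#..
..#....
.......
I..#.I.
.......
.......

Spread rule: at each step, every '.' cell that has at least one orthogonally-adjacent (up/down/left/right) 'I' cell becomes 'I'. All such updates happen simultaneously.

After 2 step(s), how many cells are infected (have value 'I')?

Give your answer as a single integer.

Step 0 (initial): 2 infected
Step 1: +7 new -> 9 infected
Step 2: +11 new -> 20 infected

Answer: 20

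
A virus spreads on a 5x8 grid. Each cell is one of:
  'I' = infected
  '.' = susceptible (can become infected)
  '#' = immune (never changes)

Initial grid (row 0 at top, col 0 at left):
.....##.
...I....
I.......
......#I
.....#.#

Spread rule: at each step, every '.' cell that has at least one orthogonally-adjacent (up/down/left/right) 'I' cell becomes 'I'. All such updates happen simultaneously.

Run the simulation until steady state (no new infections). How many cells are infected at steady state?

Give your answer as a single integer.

Step 0 (initial): 3 infected
Step 1: +8 new -> 11 infected
Step 2: +12 new -> 23 infected
Step 3: +8 new -> 31 infected
Step 4: +3 new -> 34 infected
Step 5: +0 new -> 34 infected

Answer: 34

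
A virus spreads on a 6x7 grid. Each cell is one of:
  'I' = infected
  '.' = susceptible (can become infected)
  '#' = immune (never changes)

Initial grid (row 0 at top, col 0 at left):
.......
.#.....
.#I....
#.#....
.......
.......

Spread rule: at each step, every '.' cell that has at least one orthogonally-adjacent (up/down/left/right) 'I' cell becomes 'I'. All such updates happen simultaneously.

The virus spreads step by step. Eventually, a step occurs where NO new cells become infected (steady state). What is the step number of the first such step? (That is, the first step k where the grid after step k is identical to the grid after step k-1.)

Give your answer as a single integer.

Answer: 8

Derivation:
Step 0 (initial): 1 infected
Step 1: +2 new -> 3 infected
Step 2: +4 new -> 7 infected
Step 3: +6 new -> 13 infected
Step 4: +8 new -> 21 infected
Step 5: +8 new -> 29 infected
Step 6: +7 new -> 36 infected
Step 7: +2 new -> 38 infected
Step 8: +0 new -> 38 infected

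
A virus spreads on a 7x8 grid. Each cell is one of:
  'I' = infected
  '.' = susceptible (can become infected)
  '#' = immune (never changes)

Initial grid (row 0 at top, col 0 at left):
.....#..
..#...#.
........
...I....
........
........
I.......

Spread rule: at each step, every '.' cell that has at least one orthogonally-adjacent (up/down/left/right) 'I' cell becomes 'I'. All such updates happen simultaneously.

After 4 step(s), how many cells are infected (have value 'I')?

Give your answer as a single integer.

Step 0 (initial): 2 infected
Step 1: +6 new -> 8 infected
Step 2: +11 new -> 19 infected
Step 3: +11 new -> 30 infected
Step 4: +10 new -> 40 infected

Answer: 40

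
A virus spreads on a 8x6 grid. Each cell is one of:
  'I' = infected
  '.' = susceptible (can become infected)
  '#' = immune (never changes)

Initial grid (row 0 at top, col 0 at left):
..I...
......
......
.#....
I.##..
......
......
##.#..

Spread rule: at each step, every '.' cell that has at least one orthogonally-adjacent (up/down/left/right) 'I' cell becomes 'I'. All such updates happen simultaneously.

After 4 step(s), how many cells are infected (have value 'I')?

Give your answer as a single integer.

Answer: 29

Derivation:
Step 0 (initial): 2 infected
Step 1: +6 new -> 8 infected
Step 2: +8 new -> 16 infected
Step 3: +8 new -> 24 infected
Step 4: +5 new -> 29 infected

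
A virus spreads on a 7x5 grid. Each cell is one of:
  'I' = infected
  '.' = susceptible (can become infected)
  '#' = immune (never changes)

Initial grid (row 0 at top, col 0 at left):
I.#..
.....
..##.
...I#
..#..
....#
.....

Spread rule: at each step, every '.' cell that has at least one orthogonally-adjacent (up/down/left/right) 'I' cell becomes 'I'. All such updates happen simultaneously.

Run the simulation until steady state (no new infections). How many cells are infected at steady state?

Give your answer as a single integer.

Answer: 29

Derivation:
Step 0 (initial): 2 infected
Step 1: +4 new -> 6 infected
Step 2: +5 new -> 11 infected
Step 3: +6 new -> 17 infected
Step 4: +5 new -> 22 infected
Step 5: +4 new -> 26 infected
Step 6: +3 new -> 29 infected
Step 7: +0 new -> 29 infected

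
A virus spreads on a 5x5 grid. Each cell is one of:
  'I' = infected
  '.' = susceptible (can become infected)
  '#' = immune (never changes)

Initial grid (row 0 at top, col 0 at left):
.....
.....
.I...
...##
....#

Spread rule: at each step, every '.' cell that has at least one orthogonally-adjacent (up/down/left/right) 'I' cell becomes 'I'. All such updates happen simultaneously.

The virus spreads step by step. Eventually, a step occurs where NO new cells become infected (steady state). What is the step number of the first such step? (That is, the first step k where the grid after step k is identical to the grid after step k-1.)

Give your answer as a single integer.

Step 0 (initial): 1 infected
Step 1: +4 new -> 5 infected
Step 2: +7 new -> 12 infected
Step 3: +6 new -> 18 infected
Step 4: +3 new -> 21 infected
Step 5: +1 new -> 22 infected
Step 6: +0 new -> 22 infected

Answer: 6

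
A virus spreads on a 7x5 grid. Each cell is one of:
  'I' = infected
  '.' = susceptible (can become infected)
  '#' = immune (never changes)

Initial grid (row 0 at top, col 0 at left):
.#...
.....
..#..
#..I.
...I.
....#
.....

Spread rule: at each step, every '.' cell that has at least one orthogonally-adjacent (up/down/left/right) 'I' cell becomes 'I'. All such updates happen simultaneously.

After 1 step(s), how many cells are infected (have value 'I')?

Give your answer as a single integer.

Step 0 (initial): 2 infected
Step 1: +6 new -> 8 infected

Answer: 8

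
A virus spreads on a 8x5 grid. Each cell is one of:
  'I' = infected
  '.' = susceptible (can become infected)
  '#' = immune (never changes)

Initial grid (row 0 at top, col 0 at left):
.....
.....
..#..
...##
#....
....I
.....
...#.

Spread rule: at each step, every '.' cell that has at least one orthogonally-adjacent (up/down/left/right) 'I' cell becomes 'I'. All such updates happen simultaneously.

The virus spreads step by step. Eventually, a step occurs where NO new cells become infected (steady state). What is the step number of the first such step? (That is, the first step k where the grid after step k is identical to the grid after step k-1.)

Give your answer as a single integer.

Step 0 (initial): 1 infected
Step 1: +3 new -> 4 infected
Step 2: +4 new -> 8 infected
Step 3: +3 new -> 11 infected
Step 4: +5 new -> 16 infected
Step 5: +3 new -> 19 infected
Step 6: +3 new -> 22 infected
Step 7: +2 new -> 24 infected
Step 8: +3 new -> 27 infected
Step 9: +3 new -> 30 infected
Step 10: +3 new -> 33 infected
Step 11: +2 new -> 35 infected
Step 12: +0 new -> 35 infected

Answer: 12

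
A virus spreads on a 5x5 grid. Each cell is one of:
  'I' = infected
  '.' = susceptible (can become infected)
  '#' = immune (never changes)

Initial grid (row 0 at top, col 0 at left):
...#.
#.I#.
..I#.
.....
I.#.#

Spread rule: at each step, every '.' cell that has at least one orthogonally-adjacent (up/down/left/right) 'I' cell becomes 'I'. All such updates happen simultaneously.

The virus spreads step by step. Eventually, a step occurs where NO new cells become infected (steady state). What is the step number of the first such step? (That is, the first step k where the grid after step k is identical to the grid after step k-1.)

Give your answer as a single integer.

Step 0 (initial): 3 infected
Step 1: +6 new -> 9 infected
Step 2: +4 new -> 13 infected
Step 3: +3 new -> 16 infected
Step 4: +1 new -> 17 infected
Step 5: +1 new -> 18 infected
Step 6: +1 new -> 19 infected
Step 7: +0 new -> 19 infected

Answer: 7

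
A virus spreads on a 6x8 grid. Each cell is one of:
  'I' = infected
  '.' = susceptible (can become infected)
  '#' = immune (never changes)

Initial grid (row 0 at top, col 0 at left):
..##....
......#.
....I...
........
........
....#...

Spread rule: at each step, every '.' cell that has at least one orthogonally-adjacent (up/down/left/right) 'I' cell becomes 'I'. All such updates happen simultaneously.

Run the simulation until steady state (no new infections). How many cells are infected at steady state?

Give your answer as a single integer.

Step 0 (initial): 1 infected
Step 1: +4 new -> 5 infected
Step 2: +8 new -> 13 infected
Step 3: +8 new -> 21 infected
Step 4: +10 new -> 31 infected
Step 5: +8 new -> 39 infected
Step 6: +4 new -> 43 infected
Step 7: +1 new -> 44 infected
Step 8: +0 new -> 44 infected

Answer: 44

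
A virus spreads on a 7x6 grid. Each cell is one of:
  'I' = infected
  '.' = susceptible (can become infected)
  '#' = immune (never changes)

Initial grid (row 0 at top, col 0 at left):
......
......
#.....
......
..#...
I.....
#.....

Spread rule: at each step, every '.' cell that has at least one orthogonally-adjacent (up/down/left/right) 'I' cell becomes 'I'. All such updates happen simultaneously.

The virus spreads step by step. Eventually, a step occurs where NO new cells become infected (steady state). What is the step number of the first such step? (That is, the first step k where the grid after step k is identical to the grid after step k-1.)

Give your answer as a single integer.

Answer: 11

Derivation:
Step 0 (initial): 1 infected
Step 1: +2 new -> 3 infected
Step 2: +4 new -> 7 infected
Step 3: +3 new -> 10 infected
Step 4: +5 new -> 15 infected
Step 5: +6 new -> 21 infected
Step 6: +7 new -> 28 infected
Step 7: +5 new -> 33 infected
Step 8: +3 new -> 36 infected
Step 9: +2 new -> 38 infected
Step 10: +1 new -> 39 infected
Step 11: +0 new -> 39 infected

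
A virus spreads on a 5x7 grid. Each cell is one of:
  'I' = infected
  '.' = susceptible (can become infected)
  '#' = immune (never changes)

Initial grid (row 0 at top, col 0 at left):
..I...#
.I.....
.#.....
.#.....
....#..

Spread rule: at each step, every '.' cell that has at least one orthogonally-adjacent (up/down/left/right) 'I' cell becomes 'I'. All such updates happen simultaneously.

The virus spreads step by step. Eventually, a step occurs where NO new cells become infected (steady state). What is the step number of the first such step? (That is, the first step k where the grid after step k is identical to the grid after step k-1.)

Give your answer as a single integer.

Answer: 9

Derivation:
Step 0 (initial): 2 infected
Step 1: +4 new -> 6 infected
Step 2: +5 new -> 11 infected
Step 3: +5 new -> 16 infected
Step 4: +5 new -> 21 infected
Step 5: +5 new -> 26 infected
Step 6: +2 new -> 28 infected
Step 7: +2 new -> 30 infected
Step 8: +1 new -> 31 infected
Step 9: +0 new -> 31 infected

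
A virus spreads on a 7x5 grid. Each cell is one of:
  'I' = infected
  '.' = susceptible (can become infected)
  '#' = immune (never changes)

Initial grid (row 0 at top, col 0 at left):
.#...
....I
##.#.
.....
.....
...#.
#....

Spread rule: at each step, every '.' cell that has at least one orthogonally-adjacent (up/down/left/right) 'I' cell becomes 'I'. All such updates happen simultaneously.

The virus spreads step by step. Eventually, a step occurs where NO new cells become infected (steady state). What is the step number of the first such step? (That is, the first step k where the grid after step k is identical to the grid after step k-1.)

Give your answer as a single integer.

Step 0 (initial): 1 infected
Step 1: +3 new -> 4 infected
Step 2: +3 new -> 7 infected
Step 3: +5 new -> 12 infected
Step 4: +4 new -> 16 infected
Step 5: +4 new -> 20 infected
Step 6: +4 new -> 24 infected
Step 7: +3 new -> 27 infected
Step 8: +2 new -> 29 infected
Step 9: +0 new -> 29 infected

Answer: 9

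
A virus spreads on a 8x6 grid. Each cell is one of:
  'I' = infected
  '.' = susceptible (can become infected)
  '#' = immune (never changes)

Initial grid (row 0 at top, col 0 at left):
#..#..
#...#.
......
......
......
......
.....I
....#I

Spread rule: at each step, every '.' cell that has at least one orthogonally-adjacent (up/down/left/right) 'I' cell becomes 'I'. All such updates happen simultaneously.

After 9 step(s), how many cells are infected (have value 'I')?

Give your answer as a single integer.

Step 0 (initial): 2 infected
Step 1: +2 new -> 4 infected
Step 2: +3 new -> 7 infected
Step 3: +5 new -> 12 infected
Step 4: +6 new -> 18 infected
Step 5: +7 new -> 25 infected
Step 6: +6 new -> 31 infected
Step 7: +5 new -> 36 infected
Step 8: +3 new -> 39 infected
Step 9: +3 new -> 42 infected

Answer: 42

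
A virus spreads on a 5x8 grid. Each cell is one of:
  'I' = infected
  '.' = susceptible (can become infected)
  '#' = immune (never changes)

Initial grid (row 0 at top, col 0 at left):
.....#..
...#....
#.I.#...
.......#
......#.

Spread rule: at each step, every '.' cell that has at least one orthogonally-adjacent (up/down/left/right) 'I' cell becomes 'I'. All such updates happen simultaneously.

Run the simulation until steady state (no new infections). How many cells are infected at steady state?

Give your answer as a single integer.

Answer: 33

Derivation:
Step 0 (initial): 1 infected
Step 1: +4 new -> 5 infected
Step 2: +5 new -> 10 infected
Step 3: +7 new -> 17 infected
Step 4: +5 new -> 22 infected
Step 5: +4 new -> 26 infected
Step 6: +2 new -> 28 infected
Step 7: +2 new -> 30 infected
Step 8: +2 new -> 32 infected
Step 9: +1 new -> 33 infected
Step 10: +0 new -> 33 infected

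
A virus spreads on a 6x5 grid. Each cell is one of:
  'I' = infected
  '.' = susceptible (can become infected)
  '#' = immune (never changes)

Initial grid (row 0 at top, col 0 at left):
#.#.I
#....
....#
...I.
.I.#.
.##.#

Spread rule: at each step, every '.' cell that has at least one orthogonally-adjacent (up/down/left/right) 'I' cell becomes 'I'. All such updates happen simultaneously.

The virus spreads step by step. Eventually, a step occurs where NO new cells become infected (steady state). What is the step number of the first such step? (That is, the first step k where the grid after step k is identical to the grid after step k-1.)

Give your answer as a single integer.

Answer: 5

Derivation:
Step 0 (initial): 3 infected
Step 1: +8 new -> 11 infected
Step 2: +6 new -> 17 infected
Step 3: +3 new -> 20 infected
Step 4: +1 new -> 21 infected
Step 5: +0 new -> 21 infected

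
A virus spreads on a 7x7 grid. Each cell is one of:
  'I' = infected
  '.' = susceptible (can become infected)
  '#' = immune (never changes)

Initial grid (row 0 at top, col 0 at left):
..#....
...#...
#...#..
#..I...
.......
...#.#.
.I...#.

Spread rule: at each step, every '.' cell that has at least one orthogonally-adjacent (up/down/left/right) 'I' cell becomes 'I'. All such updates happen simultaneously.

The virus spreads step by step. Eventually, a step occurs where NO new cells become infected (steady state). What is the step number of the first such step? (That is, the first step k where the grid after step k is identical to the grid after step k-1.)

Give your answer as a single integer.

Step 0 (initial): 2 infected
Step 1: +7 new -> 9 infected
Step 2: +9 new -> 18 infected
Step 3: +8 new -> 26 infected
Step 4: +4 new -> 30 infected
Step 5: +6 new -> 36 infected
Step 6: +4 new -> 40 infected
Step 7: +1 new -> 41 infected
Step 8: +0 new -> 41 infected

Answer: 8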